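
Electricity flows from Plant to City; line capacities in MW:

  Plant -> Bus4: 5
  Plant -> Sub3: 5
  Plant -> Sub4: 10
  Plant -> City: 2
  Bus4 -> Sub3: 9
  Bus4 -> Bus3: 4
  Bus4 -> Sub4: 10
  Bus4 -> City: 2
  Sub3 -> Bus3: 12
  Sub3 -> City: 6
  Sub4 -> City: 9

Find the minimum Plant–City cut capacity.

Augment Plant→City: bottleneck 2, flow now 2.
Augment Plant→Bus4→City: bottleneck 2, flow now 4.
Augment Plant→Sub3→City: bottleneck 5, flow now 9.
Augment Plant→Sub4→City: bottleneck 9, flow now 18.
Augment Plant→Bus4→Sub3→City: bottleneck 1, flow now 19.
No augmenting path remains; maximum flow = 19.
By max-flow min-cut, the minimum cut capacity equals the max flow.
In the residual graph, reachable from Plant: {Plant, Bus4, Sub3, Bus3, Sub4}.
Min-cut edges: Plant→City (2), Bus4→City (2), Sub3→City (6), Sub4→City (9); capacity 2 + 2 + 6 + 9 = 19.

19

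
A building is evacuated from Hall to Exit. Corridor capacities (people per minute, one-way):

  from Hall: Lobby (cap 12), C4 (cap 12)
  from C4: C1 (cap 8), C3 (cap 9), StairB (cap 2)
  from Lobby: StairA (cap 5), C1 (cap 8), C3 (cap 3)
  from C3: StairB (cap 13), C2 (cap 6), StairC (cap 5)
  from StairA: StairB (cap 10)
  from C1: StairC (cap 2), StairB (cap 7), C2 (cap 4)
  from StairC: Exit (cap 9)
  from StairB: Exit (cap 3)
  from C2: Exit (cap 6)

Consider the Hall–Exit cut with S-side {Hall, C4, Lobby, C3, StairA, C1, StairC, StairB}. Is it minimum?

No — its capacity is 22, but the minimum cut has capacity 16.

Given cut capacity: 6 + 4 + 9 + 3 = 22.
Augment Hall→C4→StairB→Exit: bottleneck 2, flow now 2.
Augment Hall→C4→C3→StairC→Exit: bottleneck 5, flow now 7.
Augment Hall→C4→C3→StairB→Exit: bottleneck 1, flow now 8.
Augment Hall→C4→C3→C2→Exit: bottleneck 3, flow now 11.
Augment Hall→C4→C1→StairC→Exit: bottleneck 1, flow now 12.
Augment Hall→Lobby→C3→C2→Exit: bottleneck 3, flow now 15.
Augment Hall→Lobby→C1→StairC→Exit: bottleneck 1, flow now 16.
No augmenting path remains; maximum flow = 16.
In the residual graph, reachable from Hall: {Hall, C4, Lobby, C3, StairA, C1, StairB, C2}.
Min-cut edges: C3→StairC (5), C1→StairC (2), StairB→Exit (3), C2→Exit (6); capacity 5 + 2 + 3 + 6 = 16.
Cut capacity 22 exceeds the max flow 16, so it is not minimum.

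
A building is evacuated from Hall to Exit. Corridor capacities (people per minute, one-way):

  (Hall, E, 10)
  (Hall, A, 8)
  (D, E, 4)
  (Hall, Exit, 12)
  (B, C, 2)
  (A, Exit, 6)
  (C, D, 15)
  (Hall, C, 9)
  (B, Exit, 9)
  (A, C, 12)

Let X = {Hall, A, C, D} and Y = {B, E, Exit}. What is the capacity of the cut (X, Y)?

Edges leaving {Hall, A, C, D}: Hall→E (10), Hall→Exit (12), A→Exit (6), D→E (4).
Cut capacity = 10 + 12 + 6 + 4 = 32.

32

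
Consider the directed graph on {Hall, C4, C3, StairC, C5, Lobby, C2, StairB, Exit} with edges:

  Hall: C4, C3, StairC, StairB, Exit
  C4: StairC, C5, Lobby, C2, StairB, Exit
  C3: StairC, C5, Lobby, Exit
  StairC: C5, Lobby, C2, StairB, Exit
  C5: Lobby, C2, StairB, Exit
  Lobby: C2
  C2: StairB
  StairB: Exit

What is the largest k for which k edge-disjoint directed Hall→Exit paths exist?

5

Assign every edge capacity 1; by Menger, the answer equals the max flow.
Path Hall→Exit (+1); total 1.
Path Hall→C4→Exit (+1); total 2.
Path Hall→C3→Exit (+1); total 3.
Path Hall→StairC→Exit (+1); total 4.
Path Hall→StairB→Exit (+1); total 5.
No residual Hall→Exit path; max flow = 5.
Certifying cut of size 5: {Hall→C3, Hall→C4, Hall→Exit, Hall→StairB, Hall→StairC}.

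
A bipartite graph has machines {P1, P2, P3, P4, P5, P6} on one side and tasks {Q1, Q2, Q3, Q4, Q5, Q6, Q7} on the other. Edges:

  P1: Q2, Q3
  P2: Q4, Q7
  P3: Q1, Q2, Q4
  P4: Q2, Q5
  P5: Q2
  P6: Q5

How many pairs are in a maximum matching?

5

Unit-capacity flow: source→left, listed edges, right→sink; max matching = max flow.
Augmenting path P1→Q2 (+1); matched 1.
Augmenting path P2→Q4 (+1); matched 2.
Augmenting path P3→Q1 (+1); matched 3.
Augmenting path P4→Q5 (+1); matched 4.
Augmenting path P5→Q2→P1→Q3 (+1); matched 5.
No augmenting path remains; maximum matching = 5.
König certificate: {P1, P2, P3, Q2, Q5} is a vertex cover of size 5 (every listed pair touches it), so no matching can be larger.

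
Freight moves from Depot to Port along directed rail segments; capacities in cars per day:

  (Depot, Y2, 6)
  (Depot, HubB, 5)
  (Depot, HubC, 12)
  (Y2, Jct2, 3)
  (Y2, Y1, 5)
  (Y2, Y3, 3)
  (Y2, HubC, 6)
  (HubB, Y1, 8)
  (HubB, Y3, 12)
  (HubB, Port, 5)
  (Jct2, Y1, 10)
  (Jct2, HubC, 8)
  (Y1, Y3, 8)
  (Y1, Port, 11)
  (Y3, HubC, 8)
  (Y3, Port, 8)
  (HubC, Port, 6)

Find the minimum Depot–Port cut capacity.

Augment Depot→HubB→Port: bottleneck 5, flow now 5.
Augment Depot→HubC→Port: bottleneck 6, flow now 11.
Augment Depot→Y2→Y1→Port: bottleneck 5, flow now 16.
Augment Depot→Y2→Y3→Port: bottleneck 1, flow now 17.
No augmenting path remains; maximum flow = 17.
By max-flow min-cut, the minimum cut capacity equals the max flow.
In the residual graph, reachable from Depot: {Depot, HubC}.
Min-cut edges: Depot→Y2 (6), Depot→HubB (5), HubC→Port (6); capacity 6 + 5 + 6 = 17.

17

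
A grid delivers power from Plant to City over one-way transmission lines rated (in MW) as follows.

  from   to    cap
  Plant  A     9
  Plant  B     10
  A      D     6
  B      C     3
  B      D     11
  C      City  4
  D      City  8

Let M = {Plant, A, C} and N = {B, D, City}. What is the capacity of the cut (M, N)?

20

Edges leaving {Plant, A, C}: Plant→B (10), A→D (6), C→City (4).
Cut capacity = 10 + 6 + 4 = 20.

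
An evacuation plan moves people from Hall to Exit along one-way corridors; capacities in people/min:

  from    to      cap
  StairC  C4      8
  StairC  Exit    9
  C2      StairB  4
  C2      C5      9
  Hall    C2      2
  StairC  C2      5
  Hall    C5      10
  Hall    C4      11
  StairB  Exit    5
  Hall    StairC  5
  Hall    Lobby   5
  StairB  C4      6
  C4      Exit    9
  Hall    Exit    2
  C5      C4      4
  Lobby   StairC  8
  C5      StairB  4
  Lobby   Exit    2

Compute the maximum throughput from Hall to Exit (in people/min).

Augment Hall→Exit: bottleneck 2, flow now 2.
Augment Hall→Lobby→Exit: bottleneck 2, flow now 4.
Augment Hall→StairC→Exit: bottleneck 5, flow now 9.
Augment Hall→C4→Exit: bottleneck 9, flow now 18.
Augment Hall→Lobby→StairC→Exit: bottleneck 3, flow now 21.
Augment Hall→C2→StairB→Exit: bottleneck 2, flow now 23.
Augment Hall→C5→StairB→Exit: bottleneck 3, flow now 26.
No augmenting path remains; maximum flow = 26.
In the residual graph, reachable from Hall: {Hall, C2, C5, StairB, C4}.
Min-cut edges: Hall→Lobby (5), Hall→StairC (5), Hall→Exit (2), StairB→Exit (5), C4→Exit (9); capacity 5 + 5 + 2 + 5 + 9 = 26.
This cut is saturated, so no flow can exceed 26.

26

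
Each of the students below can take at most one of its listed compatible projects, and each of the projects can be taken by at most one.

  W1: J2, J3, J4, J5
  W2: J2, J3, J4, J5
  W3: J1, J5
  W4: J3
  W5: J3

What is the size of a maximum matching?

4

Unit-capacity flow: source→left, listed edges, right→sink; max matching = max flow.
Augmenting path W1→J2 (+1); matched 1.
Augmenting path W2→J3 (+1); matched 2.
Augmenting path W3→J1 (+1); matched 3.
Augmenting path W4→J3→W2→J4 (+1); matched 4.
No augmenting path remains; maximum matching = 4.
König certificate: {W1, W2, W3, J3} is a vertex cover of size 4 (every listed pair touches it), so no matching can be larger.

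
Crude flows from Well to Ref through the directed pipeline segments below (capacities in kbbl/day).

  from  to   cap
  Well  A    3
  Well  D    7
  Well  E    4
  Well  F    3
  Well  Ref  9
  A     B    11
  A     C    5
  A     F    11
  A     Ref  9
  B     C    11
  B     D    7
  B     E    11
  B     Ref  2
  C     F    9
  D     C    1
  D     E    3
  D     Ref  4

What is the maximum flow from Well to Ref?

Augment Well→Ref: bottleneck 9, flow now 9.
Augment Well→A→Ref: bottleneck 3, flow now 12.
Augment Well→D→Ref: bottleneck 4, flow now 16.
No augmenting path remains; maximum flow = 16.
In the residual graph, reachable from Well: {Well, C, D, E, F}.
Min-cut edges: Well→A (3), Well→Ref (9), D→Ref (4); capacity 3 + 9 + 4 = 16.
This cut is saturated, so no flow can exceed 16.

16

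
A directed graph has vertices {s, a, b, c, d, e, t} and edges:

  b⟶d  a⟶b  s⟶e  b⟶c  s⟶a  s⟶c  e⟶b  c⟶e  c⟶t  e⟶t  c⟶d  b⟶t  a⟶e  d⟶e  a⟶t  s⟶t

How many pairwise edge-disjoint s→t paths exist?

4

Assign every edge capacity 1; by Menger, the answer equals the max flow.
Path s→t (+1); total 1.
Path s→a→t (+1); total 2.
Path s→c→t (+1); total 3.
Path s→e→t (+1); total 4.
No residual s→t path; max flow = 4.
Certifying cut of size 4: {s→a, s→c, s→e, s→t}.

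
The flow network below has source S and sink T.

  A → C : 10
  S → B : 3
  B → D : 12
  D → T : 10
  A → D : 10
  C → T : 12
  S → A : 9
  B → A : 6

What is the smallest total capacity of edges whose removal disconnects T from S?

12

Augment S→A→C→T: bottleneck 9, flow now 9.
Augment S→B→D→T: bottleneck 3, flow now 12.
No augmenting path remains; maximum flow = 12.
By max-flow min-cut, the minimum cut capacity equals the max flow.
In the residual graph, reachable from S: {S}.
Min-cut edges: S→A (9), S→B (3); capacity 9 + 3 = 12.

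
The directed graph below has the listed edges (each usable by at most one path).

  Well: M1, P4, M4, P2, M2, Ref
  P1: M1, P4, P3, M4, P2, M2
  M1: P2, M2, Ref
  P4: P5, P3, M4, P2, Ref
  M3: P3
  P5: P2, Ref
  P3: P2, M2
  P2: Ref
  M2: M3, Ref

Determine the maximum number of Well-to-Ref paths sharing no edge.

Assign every edge capacity 1; by Menger, the answer equals the max flow.
Path Well→Ref (+1); total 1.
Path Well→M1→Ref (+1); total 2.
Path Well→P4→Ref (+1); total 3.
Path Well→P2→Ref (+1); total 4.
Path Well→M2→Ref (+1); total 5.
No residual Well→Ref path; max flow = 5.
Certifying cut of size 5: {Well→M1, Well→M2, Well→P2, Well→P4, Well→Ref}.

5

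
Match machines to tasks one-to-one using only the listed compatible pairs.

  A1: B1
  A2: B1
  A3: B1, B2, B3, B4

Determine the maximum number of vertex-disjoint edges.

2

Unit-capacity flow: source→left, listed edges, right→sink; max matching = max flow.
Augmenting path A1→B1 (+1); matched 1.
Augmenting path A3→B2 (+1); matched 2.
No augmenting path remains; maximum matching = 2.
König certificate: {A3, B1} is a vertex cover of size 2 (every listed pair touches it), so no matching can be larger.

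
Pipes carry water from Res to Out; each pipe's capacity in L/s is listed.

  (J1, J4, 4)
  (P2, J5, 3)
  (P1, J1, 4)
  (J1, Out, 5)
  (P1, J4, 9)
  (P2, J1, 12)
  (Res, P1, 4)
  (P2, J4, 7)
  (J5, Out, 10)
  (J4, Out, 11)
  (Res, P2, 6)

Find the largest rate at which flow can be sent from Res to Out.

Augment Res→P2→J1→Out: bottleneck 5, flow now 5.
Augment Res→P2→J4→Out: bottleneck 1, flow now 6.
Augment Res→P1→J4→Out: bottleneck 4, flow now 10.
No augmenting path remains; maximum flow = 10.
In the residual graph, reachable from Res: {Res}.
Min-cut edges: Res→P2 (6), Res→P1 (4); capacity 6 + 4 = 10.
This cut is saturated, so no flow can exceed 10.

10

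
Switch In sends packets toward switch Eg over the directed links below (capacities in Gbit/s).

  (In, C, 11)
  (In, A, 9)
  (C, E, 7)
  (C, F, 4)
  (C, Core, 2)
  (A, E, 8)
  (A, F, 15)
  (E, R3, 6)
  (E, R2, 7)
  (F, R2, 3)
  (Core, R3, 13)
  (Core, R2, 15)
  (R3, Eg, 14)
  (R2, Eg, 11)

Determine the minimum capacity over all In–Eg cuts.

Augment In→C→E→R3→Eg: bottleneck 6, flow now 6.
Augment In→C→E→R2→Eg: bottleneck 1, flow now 7.
Augment In→C→F→R2→Eg: bottleneck 3, flow now 10.
Augment In→C→Core→R3→Eg: bottleneck 1, flow now 11.
Augment In→A→E→R2→Eg: bottleneck 6, flow now 17.
Augment In→A→E→C→Core→R3→Eg: bottleneck 1, flow now 18. (uses reverse residual edge)
No augmenting path remains; maximum flow = 18.
By max-flow min-cut, the minimum cut capacity equals the max flow.
In the residual graph, reachable from In: {In, C, A, E, F}.
Min-cut edges: C→Core (2), E→R3 (6), E→R2 (7), F→R2 (3); capacity 2 + 6 + 7 + 3 = 18.

18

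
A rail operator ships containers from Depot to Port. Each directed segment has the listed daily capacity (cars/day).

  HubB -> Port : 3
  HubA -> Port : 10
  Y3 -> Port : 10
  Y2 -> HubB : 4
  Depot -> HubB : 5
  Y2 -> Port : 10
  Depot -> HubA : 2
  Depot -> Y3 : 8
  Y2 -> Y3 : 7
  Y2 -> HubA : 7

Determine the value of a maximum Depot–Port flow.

13

Augment Depot→HubB→Port: bottleneck 3, flow now 3.
Augment Depot→HubA→Port: bottleneck 2, flow now 5.
Augment Depot→Y3→Port: bottleneck 8, flow now 13.
No augmenting path remains; maximum flow = 13.
In the residual graph, reachable from Depot: {Depot, HubB}.
Min-cut edges: Depot→HubA (2), Depot→Y3 (8), HubB→Port (3); capacity 2 + 8 + 3 = 13.
This cut is saturated, so no flow can exceed 13.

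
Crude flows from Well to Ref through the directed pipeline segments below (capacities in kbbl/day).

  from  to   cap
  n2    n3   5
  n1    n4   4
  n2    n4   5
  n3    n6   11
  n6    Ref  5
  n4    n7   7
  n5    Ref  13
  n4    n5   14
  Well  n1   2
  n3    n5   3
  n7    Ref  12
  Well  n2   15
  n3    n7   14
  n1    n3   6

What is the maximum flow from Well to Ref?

12

Augment Well→n1→n3→n5→Ref: bottleneck 2, flow now 2.
Augment Well→n2→n3→n5→Ref: bottleneck 1, flow now 3.
Augment Well→n2→n3→n6→Ref: bottleneck 4, flow now 7.
Augment Well→n2→n4→n5→Ref: bottleneck 5, flow now 12.
No augmenting path remains; maximum flow = 12.
In the residual graph, reachable from Well: {Well, n2}.
Min-cut edges: Well→n1 (2), n2→n3 (5), n2→n4 (5); capacity 2 + 5 + 5 = 12.
This cut is saturated, so no flow can exceed 12.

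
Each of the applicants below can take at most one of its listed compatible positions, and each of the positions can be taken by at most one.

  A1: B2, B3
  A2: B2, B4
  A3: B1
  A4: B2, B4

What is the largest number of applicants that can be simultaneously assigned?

Unit-capacity flow: source→left, listed edges, right→sink; max matching = max flow.
Augmenting path A1→B2 (+1); matched 1.
Augmenting path A2→B4 (+1); matched 2.
Augmenting path A3→B1 (+1); matched 3.
Augmenting path A4→B2→A1→B3 (+1); matched 4.
No augmenting path remains; maximum matching = 4.
König certificate: {A1, A2, A3, A4} is a vertex cover of size 4 (every listed pair touches it), so no matching can be larger.

4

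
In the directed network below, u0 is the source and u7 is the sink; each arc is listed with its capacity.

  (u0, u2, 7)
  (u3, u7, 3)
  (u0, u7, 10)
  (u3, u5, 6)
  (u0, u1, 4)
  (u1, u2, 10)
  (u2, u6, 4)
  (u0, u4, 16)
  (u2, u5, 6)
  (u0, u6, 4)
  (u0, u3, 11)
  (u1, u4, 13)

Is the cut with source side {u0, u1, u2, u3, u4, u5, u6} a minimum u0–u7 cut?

Yes — it is a minimum cut (capacity 13).

Given cut capacity: 10 + 3 = 13.
Augment u0→u7: bottleneck 10, flow now 10.
Augment u0→u3→u7: bottleneck 3, flow now 13.
No augmenting path remains; maximum flow = 13.
Cut capacity 13 equals the max flow, so it is a minimum cut.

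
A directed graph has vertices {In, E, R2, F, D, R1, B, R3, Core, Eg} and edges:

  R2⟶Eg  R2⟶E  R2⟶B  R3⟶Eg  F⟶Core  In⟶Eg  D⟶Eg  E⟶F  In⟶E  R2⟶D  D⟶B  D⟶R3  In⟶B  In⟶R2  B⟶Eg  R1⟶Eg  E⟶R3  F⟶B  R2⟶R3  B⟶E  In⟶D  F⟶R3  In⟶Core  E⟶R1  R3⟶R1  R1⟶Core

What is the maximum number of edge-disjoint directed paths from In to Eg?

Assign every edge capacity 1; by Menger, the answer equals the max flow.
Path In→Eg (+1); total 1.
Path In→R2→Eg (+1); total 2.
Path In→D→Eg (+1); total 3.
Path In→B→Eg (+1); total 4.
Path In→E→R1→Eg (+1); total 5.
No residual In→Eg path; max flow = 5.
Certifying cut of size 5: {In→B, In→D, In→E, In→Eg, In→R2}.

5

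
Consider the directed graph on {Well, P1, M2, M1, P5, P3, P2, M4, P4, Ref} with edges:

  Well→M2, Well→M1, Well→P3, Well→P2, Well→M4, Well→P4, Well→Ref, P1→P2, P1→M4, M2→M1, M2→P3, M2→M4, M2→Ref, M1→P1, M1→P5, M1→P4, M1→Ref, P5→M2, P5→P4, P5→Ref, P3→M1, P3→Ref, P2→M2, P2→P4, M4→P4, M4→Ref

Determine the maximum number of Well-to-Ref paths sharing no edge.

Assign every edge capacity 1; by Menger, the answer equals the max flow.
Path Well→Ref (+1); total 1.
Path Well→M2→Ref (+1); total 2.
Path Well→M1→Ref (+1); total 3.
Path Well→P3→Ref (+1); total 4.
Path Well→M4→Ref (+1); total 5.
Path Well→P2→M2→M1→P5→Ref (+1); total 6.
No residual Well→Ref path; max flow = 6.
Certifying cut of size 6: {Well→M1, Well→M2, Well→M4, Well→P2, Well→P3, Well→Ref}.

6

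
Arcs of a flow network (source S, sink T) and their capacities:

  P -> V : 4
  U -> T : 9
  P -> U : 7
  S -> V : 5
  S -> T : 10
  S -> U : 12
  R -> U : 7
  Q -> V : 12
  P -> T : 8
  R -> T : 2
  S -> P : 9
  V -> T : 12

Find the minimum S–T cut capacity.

Augment S→T: bottleneck 10, flow now 10.
Augment S→P→T: bottleneck 8, flow now 18.
Augment S→U→T: bottleneck 9, flow now 27.
Augment S→V→T: bottleneck 5, flow now 32.
Augment S→P→V→T: bottleneck 1, flow now 33.
No augmenting path remains; maximum flow = 33.
By max-flow min-cut, the minimum cut capacity equals the max flow.
In the residual graph, reachable from S: {S, U}.
Min-cut edges: S→P (9), S→V (5), S→T (10), U→T (9); capacity 9 + 5 + 10 + 9 = 33.

33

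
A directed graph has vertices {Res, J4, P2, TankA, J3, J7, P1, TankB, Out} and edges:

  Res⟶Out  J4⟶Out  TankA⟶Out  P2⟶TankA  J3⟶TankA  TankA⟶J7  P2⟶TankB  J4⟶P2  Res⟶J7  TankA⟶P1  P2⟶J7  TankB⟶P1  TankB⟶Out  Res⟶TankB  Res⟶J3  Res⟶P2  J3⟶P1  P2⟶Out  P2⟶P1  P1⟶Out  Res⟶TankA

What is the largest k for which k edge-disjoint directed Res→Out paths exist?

5

Assign every edge capacity 1; by Menger, the answer equals the max flow.
Path Res→Out (+1); total 1.
Path Res→P2→Out (+1); total 2.
Path Res→TankA→Out (+1); total 3.
Path Res→TankB→Out (+1); total 4.
Path Res→J3→P1→Out (+1); total 5.
No residual Res→Out path; max flow = 5.
Certifying cut of size 5: {Res→J3, Res→Out, Res→P2, Res→TankA, Res→TankB}.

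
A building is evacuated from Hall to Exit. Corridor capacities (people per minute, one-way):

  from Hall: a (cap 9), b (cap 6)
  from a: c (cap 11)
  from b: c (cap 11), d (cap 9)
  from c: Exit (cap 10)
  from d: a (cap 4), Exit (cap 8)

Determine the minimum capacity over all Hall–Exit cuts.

15

Augment Hall→a→c→Exit: bottleneck 9, flow now 9.
Augment Hall→b→c→Exit: bottleneck 1, flow now 10.
Augment Hall→b→d→Exit: bottleneck 5, flow now 15.
No augmenting path remains; maximum flow = 15.
By max-flow min-cut, the minimum cut capacity equals the max flow.
In the residual graph, reachable from Hall: {Hall}.
Min-cut edges: Hall→a (9), Hall→b (6); capacity 9 + 6 = 15.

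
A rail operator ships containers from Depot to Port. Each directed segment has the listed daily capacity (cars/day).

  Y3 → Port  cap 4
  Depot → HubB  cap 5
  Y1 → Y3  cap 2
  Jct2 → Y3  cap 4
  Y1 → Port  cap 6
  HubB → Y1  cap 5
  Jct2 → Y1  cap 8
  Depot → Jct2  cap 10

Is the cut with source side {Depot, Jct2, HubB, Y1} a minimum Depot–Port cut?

No — its capacity is 12, but the minimum cut has capacity 10.

Given cut capacity: 4 + 2 + 6 = 12.
Augment Depot→Jct2→Y1→Port: bottleneck 6, flow now 6.
Augment Depot→Jct2→Y3→Port: bottleneck 4, flow now 10.
No augmenting path remains; maximum flow = 10.
In the residual graph, reachable from Depot: {Depot, Jct2, HubB, Y1, Y3}.
Min-cut edges: Y1→Port (6), Y3→Port (4); capacity 6 + 4 = 10.
Cut capacity 12 exceeds the max flow 10, so it is not minimum.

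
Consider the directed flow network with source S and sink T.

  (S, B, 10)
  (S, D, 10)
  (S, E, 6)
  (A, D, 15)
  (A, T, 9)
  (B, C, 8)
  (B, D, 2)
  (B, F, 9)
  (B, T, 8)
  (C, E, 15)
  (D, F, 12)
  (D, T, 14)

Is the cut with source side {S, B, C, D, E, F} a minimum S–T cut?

Given cut capacity: 8 + 14 = 22.
Augment S→B→T: bottleneck 8, flow now 8.
Augment S→D→T: bottleneck 10, flow now 18.
Augment S→B→D→T: bottleneck 2, flow now 20.
No augmenting path remains; maximum flow = 20.
In the residual graph, reachable from S: {S, E}.
Min-cut edges: S→B (10), S→D (10); capacity 10 + 10 = 20.
Cut capacity 22 exceeds the max flow 20, so it is not minimum.

No — its capacity is 22, but the minimum cut has capacity 20.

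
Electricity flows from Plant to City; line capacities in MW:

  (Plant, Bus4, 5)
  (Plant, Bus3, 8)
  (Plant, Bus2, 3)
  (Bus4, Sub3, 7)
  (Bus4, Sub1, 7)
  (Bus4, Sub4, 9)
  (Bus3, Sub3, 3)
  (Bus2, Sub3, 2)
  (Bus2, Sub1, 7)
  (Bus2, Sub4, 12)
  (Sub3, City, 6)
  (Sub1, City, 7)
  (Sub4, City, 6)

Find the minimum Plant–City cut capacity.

Augment Plant→Bus4→Sub3→City: bottleneck 5, flow now 5.
Augment Plant→Bus3→Sub3→City: bottleneck 1, flow now 6.
Augment Plant→Bus2→Sub1→City: bottleneck 3, flow now 9.
Augment Plant→Bus3→Sub3→Bus4→Sub1→City: bottleneck 2, flow now 11. (uses reverse residual edge)
No augmenting path remains; maximum flow = 11.
By max-flow min-cut, the minimum cut capacity equals the max flow.
In the residual graph, reachable from Plant: {Plant, Bus3}.
Min-cut edges: Plant→Bus4 (5), Plant→Bus2 (3), Bus3→Sub3 (3); capacity 5 + 3 + 3 = 11.

11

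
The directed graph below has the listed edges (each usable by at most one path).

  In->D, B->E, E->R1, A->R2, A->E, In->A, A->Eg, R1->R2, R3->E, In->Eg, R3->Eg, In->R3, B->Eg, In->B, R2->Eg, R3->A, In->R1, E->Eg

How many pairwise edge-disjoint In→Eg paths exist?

Assign every edge capacity 1; by Menger, the answer equals the max flow.
Path In→Eg (+1); total 1.
Path In→B→Eg (+1); total 2.
Path In→R3→Eg (+1); total 3.
Path In→A→Eg (+1); total 4.
Path In→R1→R2→Eg (+1); total 5.
No residual In→Eg path; max flow = 5.
Certifying cut of size 5: {In→A, In→B, In→Eg, In→R1, In→R3}.

5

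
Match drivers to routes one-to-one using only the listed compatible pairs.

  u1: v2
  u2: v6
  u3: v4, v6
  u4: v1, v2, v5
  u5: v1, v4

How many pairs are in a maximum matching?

Unit-capacity flow: source→left, listed edges, right→sink; max matching = max flow.
Augmenting path u1→v2 (+1); matched 1.
Augmenting path u2→v6 (+1); matched 2.
Augmenting path u3→v4 (+1); matched 3.
Augmenting path u4→v1 (+1); matched 4.
Augmenting path u5→v1→u4→v5 (+1); matched 5.
No augmenting path remains; maximum matching = 5.
König certificate: {u1, u2, u3, u4, u5} is a vertex cover of size 5 (every listed pair touches it), so no matching can be larger.

5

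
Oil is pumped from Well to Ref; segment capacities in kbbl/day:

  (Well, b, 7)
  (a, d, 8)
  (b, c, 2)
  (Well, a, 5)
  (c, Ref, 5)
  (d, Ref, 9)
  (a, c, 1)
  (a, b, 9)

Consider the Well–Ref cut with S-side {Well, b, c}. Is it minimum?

Given cut capacity: 5 + 5 = 10.
Augment Well→a→c→Ref: bottleneck 1, flow now 1.
Augment Well→a→d→Ref: bottleneck 4, flow now 5.
Augment Well→b→c→Ref: bottleneck 2, flow now 7.
No augmenting path remains; maximum flow = 7.
In the residual graph, reachable from Well: {Well, b}.
Min-cut edges: Well→a (5), b→c (2); capacity 5 + 2 = 7.
Cut capacity 10 exceeds the max flow 7, so it is not minimum.

No — its capacity is 10, but the minimum cut has capacity 7.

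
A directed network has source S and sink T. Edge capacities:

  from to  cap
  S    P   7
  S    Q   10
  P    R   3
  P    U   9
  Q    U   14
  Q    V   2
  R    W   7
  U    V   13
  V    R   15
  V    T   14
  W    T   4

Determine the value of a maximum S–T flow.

17

Augment S→Q→V→T: bottleneck 2, flow now 2.
Augment S→P→R→W→T: bottleneck 3, flow now 5.
Augment S→P→U→V→T: bottleneck 4, flow now 9.
Augment S→Q→U→V→T: bottleneck 8, flow now 17.
No augmenting path remains; maximum flow = 17.
In the residual graph, reachable from S: {S}.
Min-cut edges: S→P (7), S→Q (10); capacity 7 + 10 = 17.
This cut is saturated, so no flow can exceed 17.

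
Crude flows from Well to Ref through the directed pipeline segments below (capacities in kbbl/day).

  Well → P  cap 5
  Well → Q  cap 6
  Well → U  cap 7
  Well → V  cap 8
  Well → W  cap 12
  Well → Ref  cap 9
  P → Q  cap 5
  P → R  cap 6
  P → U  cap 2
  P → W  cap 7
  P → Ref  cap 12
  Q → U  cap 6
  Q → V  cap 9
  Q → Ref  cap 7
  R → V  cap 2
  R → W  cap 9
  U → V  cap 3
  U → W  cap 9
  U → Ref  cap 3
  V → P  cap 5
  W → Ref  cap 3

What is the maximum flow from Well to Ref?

Augment Well→Ref: bottleneck 9, flow now 9.
Augment Well→P→Ref: bottleneck 5, flow now 14.
Augment Well→Q→Ref: bottleneck 6, flow now 20.
Augment Well→U→Ref: bottleneck 3, flow now 23.
Augment Well→W→Ref: bottleneck 3, flow now 26.
Augment Well→V→P→Ref: bottleneck 5, flow now 31.
No augmenting path remains; maximum flow = 31.
In the residual graph, reachable from Well: {Well, U, V, W}.
Min-cut edges: Well→P (5), Well→Q (6), Well→Ref (9), U→Ref (3), V→P (5), W→Ref (3); capacity 5 + 6 + 9 + 3 + 5 + 3 = 31.
This cut is saturated, so no flow can exceed 31.

31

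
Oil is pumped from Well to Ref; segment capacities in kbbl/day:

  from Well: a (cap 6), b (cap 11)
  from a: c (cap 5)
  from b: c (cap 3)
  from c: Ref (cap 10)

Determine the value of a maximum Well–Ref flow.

8

Augment Well→a→c→Ref: bottleneck 5, flow now 5.
Augment Well→b→c→Ref: bottleneck 3, flow now 8.
No augmenting path remains; maximum flow = 8.
In the residual graph, reachable from Well: {Well, a, b}.
Min-cut edges: a→c (5), b→c (3); capacity 5 + 3 = 8.
This cut is saturated, so no flow can exceed 8.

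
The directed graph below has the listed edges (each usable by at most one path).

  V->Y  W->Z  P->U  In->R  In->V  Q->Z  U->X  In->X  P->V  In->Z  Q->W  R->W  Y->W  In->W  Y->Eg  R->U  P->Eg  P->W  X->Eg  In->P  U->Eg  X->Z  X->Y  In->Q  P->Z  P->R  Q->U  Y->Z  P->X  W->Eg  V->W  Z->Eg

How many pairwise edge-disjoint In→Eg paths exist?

6

Assign every edge capacity 1; by Menger, the answer equals the max flow.
Path In→P→Eg (+1); total 1.
Path In→W→Eg (+1); total 2.
Path In→X→Eg (+1); total 3.
Path In→Z→Eg (+1); total 4.
Path In→Q→U→Eg (+1); total 5.
Path In→V→Y→Eg (+1); total 6.
No residual In→Eg path; max flow = 6.
Certifying cut of size 6: {In→P, U→Eg, W→Eg, X→Eg, Y→Eg, Z→Eg}.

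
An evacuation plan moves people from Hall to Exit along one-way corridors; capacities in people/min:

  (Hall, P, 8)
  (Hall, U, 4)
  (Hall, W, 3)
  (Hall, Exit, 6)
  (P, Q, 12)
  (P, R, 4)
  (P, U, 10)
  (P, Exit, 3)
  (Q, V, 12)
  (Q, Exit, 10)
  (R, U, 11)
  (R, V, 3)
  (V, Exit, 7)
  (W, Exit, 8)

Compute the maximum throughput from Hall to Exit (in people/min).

Augment Hall→Exit: bottleneck 6, flow now 6.
Augment Hall→P→Exit: bottleneck 3, flow now 9.
Augment Hall→W→Exit: bottleneck 3, flow now 12.
Augment Hall→P→Q→Exit: bottleneck 5, flow now 17.
No augmenting path remains; maximum flow = 17.
In the residual graph, reachable from Hall: {Hall, U}.
Min-cut edges: Hall→P (8), Hall→W (3), Hall→Exit (6); capacity 8 + 3 + 6 = 17.
This cut is saturated, so no flow can exceed 17.

17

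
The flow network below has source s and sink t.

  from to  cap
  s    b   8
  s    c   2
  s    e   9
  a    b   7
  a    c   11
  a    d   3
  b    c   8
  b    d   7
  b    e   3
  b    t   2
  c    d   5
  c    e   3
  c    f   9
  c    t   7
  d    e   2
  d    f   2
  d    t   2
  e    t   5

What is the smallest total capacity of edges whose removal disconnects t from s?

15

Augment s→b→t: bottleneck 2, flow now 2.
Augment s→c→t: bottleneck 2, flow now 4.
Augment s→e→t: bottleneck 5, flow now 9.
Augment s→b→c→t: bottleneck 5, flow now 14.
Augment s→b→d→t: bottleneck 1, flow now 15.
No augmenting path remains; maximum flow = 15.
By max-flow min-cut, the minimum cut capacity equals the max flow.
In the residual graph, reachable from s: {s, e}.
Min-cut edges: s→b (8), s→c (2), e→t (5); capacity 8 + 2 + 5 = 15.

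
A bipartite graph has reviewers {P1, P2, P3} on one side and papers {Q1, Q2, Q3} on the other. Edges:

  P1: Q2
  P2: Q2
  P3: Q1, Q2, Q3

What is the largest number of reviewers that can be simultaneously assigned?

2

Unit-capacity flow: source→left, listed edges, right→sink; max matching = max flow.
Augmenting path P1→Q2 (+1); matched 1.
Augmenting path P3→Q1 (+1); matched 2.
No augmenting path remains; maximum matching = 2.
König certificate: {P3, Q2} is a vertex cover of size 2 (every listed pair touches it), so no matching can be larger.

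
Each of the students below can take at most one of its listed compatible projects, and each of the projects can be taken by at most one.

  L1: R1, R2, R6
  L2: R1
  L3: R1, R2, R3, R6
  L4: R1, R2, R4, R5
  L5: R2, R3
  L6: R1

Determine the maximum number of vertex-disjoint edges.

Unit-capacity flow: source→left, listed edges, right→sink; max matching = max flow.
Augmenting path L1→R1 (+1); matched 1.
Augmenting path L3→R2 (+1); matched 2.
Augmenting path L4→R4 (+1); matched 3.
Augmenting path L5→R3 (+1); matched 4.
Augmenting path L2→R1→L1→R6 (+1); matched 5.
No augmenting path remains; maximum matching = 5.
König certificate: {L1, L3, L4, L5, R1} is a vertex cover of size 5 (every listed pair touches it), so no matching can be larger.

5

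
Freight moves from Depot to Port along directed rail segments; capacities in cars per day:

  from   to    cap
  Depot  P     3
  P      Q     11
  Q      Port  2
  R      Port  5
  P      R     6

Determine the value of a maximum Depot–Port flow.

3

Augment Depot→P→Q→Port: bottleneck 2, flow now 2.
Augment Depot→P→R→Port: bottleneck 1, flow now 3.
No augmenting path remains; maximum flow = 3.
In the residual graph, reachable from Depot: {Depot}.
Min-cut edges: Depot→P (3); capacity 3 = 3.
This cut is saturated, so no flow can exceed 3.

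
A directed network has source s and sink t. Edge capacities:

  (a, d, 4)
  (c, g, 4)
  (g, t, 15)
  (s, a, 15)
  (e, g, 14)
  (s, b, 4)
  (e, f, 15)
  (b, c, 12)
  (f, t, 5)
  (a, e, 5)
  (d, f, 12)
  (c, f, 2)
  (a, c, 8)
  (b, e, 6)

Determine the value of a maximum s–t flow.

Augment s→a→c→f→t: bottleneck 2, flow now 2.
Augment s→a→c→g→t: bottleneck 4, flow now 6.
Augment s→a→d→f→t: bottleneck 3, flow now 9.
Augment s→a→e→g→t: bottleneck 5, flow now 14.
Augment s→b→e→g→t: bottleneck 4, flow now 18.
No augmenting path remains; maximum flow = 18.
In the residual graph, reachable from s: {s, a, c, d, f}.
Min-cut edges: s→b (4), a→e (5), c→g (4), f→t (5); capacity 4 + 5 + 4 + 5 = 18.
This cut is saturated, so no flow can exceed 18.

18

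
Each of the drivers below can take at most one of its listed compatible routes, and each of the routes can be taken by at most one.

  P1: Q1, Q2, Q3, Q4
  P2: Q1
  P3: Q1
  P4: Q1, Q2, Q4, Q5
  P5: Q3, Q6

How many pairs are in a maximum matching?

4

Unit-capacity flow: source→left, listed edges, right→sink; max matching = max flow.
Augmenting path P1→Q1 (+1); matched 1.
Augmenting path P4→Q2 (+1); matched 2.
Augmenting path P5→Q3 (+1); matched 3.
Augmenting path P2→Q1→P1→Q4 (+1); matched 4.
No augmenting path remains; maximum matching = 4.
König certificate: {P1, P4, P5, Q1} is a vertex cover of size 4 (every listed pair touches it), so no matching can be larger.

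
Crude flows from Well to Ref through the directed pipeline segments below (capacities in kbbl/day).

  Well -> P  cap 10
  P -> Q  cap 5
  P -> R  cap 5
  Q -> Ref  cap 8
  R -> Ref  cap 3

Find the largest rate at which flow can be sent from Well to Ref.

Augment Well→P→Q→Ref: bottleneck 5, flow now 5.
Augment Well→P→R→Ref: bottleneck 3, flow now 8.
No augmenting path remains; maximum flow = 8.
In the residual graph, reachable from Well: {Well, P, R}.
Min-cut edges: P→Q (5), R→Ref (3); capacity 5 + 3 = 8.
This cut is saturated, so no flow can exceed 8.

8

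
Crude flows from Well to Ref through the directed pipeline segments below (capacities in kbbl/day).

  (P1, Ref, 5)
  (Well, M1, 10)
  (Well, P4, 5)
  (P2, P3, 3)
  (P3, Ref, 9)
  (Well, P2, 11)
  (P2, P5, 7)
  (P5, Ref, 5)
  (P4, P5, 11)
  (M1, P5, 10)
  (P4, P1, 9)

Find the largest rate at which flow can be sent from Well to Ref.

Augment Well→P2→P3→Ref: bottleneck 3, flow now 3.
Augment Well→P2→P5→Ref: bottleneck 5, flow now 8.
Augment Well→P4→P1→Ref: bottleneck 5, flow now 13.
No augmenting path remains; maximum flow = 13.
In the residual graph, reachable from Well: {Well, P2, M1, P5}.
Min-cut edges: Well→P4 (5), P2→P3 (3), P5→Ref (5); capacity 5 + 3 + 5 = 13.
This cut is saturated, so no flow can exceed 13.

13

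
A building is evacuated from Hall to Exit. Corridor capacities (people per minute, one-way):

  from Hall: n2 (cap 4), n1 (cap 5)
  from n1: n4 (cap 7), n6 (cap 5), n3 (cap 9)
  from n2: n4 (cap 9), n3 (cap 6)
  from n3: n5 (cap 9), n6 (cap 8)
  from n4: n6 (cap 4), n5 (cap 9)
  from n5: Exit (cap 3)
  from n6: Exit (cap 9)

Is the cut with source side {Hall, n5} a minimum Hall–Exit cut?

Given cut capacity: 5 + 4 + 3 = 12.
Augment Hall→n1→n6→Exit: bottleneck 5, flow now 5.
Augment Hall→n2→n3→n5→Exit: bottleneck 3, flow now 8.
Augment Hall→n2→n3→n6→Exit: bottleneck 1, flow now 9.
No augmenting path remains; maximum flow = 9.
In the residual graph, reachable from Hall: {Hall}.
Min-cut edges: Hall→n1 (5), Hall→n2 (4); capacity 5 + 4 = 9.
Cut capacity 12 exceeds the max flow 9, so it is not minimum.

No — its capacity is 12, but the minimum cut has capacity 9.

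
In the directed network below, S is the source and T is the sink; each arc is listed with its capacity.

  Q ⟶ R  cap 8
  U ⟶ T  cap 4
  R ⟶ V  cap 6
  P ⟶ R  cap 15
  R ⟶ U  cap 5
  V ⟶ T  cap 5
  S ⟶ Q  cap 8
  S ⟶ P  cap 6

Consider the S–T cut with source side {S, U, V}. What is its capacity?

Edges leaving {S, U, V}: S→P (6), S→Q (8), U→T (4), V→T (5).
Cut capacity = 6 + 8 + 4 + 5 = 23.

23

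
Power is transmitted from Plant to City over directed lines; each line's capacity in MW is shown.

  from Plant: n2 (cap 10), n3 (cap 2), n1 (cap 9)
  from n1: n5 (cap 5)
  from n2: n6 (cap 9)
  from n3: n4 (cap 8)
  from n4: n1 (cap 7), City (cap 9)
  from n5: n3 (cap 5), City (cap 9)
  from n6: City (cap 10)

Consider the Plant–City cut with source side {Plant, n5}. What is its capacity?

Edges leaving {Plant, n5}: Plant→n1 (9), Plant→n2 (10), Plant→n3 (2), n5→n3 (5), n5→City (9).
Cut capacity = 9 + 10 + 2 + 5 + 9 = 35.

35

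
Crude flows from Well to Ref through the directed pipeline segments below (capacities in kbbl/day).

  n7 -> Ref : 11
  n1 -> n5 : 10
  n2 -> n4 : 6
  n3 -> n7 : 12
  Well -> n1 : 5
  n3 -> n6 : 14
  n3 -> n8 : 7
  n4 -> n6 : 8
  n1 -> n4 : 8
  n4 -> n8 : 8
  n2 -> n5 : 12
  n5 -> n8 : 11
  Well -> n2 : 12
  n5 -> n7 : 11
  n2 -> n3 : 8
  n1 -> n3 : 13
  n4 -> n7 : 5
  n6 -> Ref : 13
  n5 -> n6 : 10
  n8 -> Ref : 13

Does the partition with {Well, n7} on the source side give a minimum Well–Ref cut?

No — its capacity is 28, but the minimum cut has capacity 17.

Given cut capacity: 5 + 12 + 11 = 28.
Augment Well→n1→n3→n6→Ref: bottleneck 5, flow now 5.
Augment Well→n2→n3→n6→Ref: bottleneck 8, flow now 13.
Augment Well→n2→n4→n7→Ref: bottleneck 4, flow now 17.
No augmenting path remains; maximum flow = 17.
In the residual graph, reachable from Well: {Well}.
Min-cut edges: Well→n1 (5), Well→n2 (12); capacity 5 + 12 = 17.
Cut capacity 28 exceeds the max flow 17, so it is not minimum.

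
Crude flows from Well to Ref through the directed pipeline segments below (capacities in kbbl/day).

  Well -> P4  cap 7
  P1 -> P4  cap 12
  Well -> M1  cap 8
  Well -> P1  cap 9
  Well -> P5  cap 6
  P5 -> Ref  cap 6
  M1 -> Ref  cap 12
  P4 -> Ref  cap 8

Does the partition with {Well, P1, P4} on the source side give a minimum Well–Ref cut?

Yes — it is a minimum cut (capacity 22).

Given cut capacity: 6 + 8 + 8 = 22.
Augment Well→P5→Ref: bottleneck 6, flow now 6.
Augment Well→M1→Ref: bottleneck 8, flow now 14.
Augment Well→P4→Ref: bottleneck 7, flow now 21.
Augment Well→P1→P4→Ref: bottleneck 1, flow now 22.
No augmenting path remains; maximum flow = 22.
Cut capacity 22 equals the max flow, so it is a minimum cut.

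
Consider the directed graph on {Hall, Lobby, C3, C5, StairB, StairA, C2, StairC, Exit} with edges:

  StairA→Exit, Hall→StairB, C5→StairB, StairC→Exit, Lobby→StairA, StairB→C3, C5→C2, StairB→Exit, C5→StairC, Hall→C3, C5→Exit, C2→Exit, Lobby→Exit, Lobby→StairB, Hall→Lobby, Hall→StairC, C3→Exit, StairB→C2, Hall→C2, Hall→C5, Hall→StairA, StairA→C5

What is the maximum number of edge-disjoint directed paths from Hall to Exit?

Assign every edge capacity 1; by Menger, the answer equals the max flow.
Path Hall→Lobby→Exit (+1); total 1.
Path Hall→C3→Exit (+1); total 2.
Path Hall→C5→Exit (+1); total 3.
Path Hall→StairB→Exit (+1); total 4.
Path Hall→StairA→Exit (+1); total 5.
Path Hall→C2→Exit (+1); total 6.
Path Hall→StairC→Exit (+1); total 7.
No residual Hall→Exit path; max flow = 7.
Certifying cut of size 7: {Hall→C2, Hall→C3, Hall→C5, Hall→Lobby, Hall→StairA, Hall→StairB, Hall→StairC}.

7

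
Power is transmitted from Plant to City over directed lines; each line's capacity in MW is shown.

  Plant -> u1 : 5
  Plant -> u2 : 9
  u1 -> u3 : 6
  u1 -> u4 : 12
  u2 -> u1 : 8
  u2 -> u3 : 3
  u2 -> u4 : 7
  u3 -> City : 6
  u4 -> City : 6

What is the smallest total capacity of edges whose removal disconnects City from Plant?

12

Augment Plant→u1→u3→City: bottleneck 5, flow now 5.
Augment Plant→u2→u3→City: bottleneck 1, flow now 6.
Augment Plant→u2→u4→City: bottleneck 6, flow now 12.
No augmenting path remains; maximum flow = 12.
By max-flow min-cut, the minimum cut capacity equals the max flow.
In the residual graph, reachable from Plant: {Plant, u1, u2, u3, u4}.
Min-cut edges: u3→City (6), u4→City (6); capacity 6 + 6 = 12.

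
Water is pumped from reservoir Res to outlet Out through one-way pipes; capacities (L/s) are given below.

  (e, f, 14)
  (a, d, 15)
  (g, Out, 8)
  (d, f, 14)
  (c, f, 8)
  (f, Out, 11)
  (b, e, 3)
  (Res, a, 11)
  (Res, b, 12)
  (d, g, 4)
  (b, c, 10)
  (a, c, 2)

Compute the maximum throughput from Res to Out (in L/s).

Augment Res→a→c→f→Out: bottleneck 2, flow now 2.
Augment Res→a→d→f→Out: bottleneck 9, flow now 11.
Augment Res→b→c→a→d→g→Out: bottleneck 2, flow now 13. (uses reverse residual edge)
Augment Res→b→c→f→d→g→Out: bottleneck 2, flow now 15. (uses reverse residual edge)
No augmenting path remains; maximum flow = 15.
In the residual graph, reachable from Res: {Res, a, b, c, d, e, f}.
Min-cut edges: d→g (4), f→Out (11); capacity 4 + 11 = 15.
This cut is saturated, so no flow can exceed 15.

15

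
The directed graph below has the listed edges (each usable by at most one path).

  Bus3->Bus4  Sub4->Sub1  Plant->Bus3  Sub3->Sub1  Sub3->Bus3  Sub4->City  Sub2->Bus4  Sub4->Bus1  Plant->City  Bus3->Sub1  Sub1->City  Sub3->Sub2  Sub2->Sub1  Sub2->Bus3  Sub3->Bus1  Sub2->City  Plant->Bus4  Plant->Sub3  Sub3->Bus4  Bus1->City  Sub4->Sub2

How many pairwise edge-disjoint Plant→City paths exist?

Assign every edge capacity 1; by Menger, the answer equals the max flow.
Path Plant→City (+1); total 1.
Path Plant→Sub3→Sub2→City (+1); total 2.
Path Plant→Bus3→Sub1→City (+1); total 3.
No residual Plant→City path; max flow = 3.
Certifying cut of size 3: {Plant→Bus3, Plant→City, Plant→Sub3}.

3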